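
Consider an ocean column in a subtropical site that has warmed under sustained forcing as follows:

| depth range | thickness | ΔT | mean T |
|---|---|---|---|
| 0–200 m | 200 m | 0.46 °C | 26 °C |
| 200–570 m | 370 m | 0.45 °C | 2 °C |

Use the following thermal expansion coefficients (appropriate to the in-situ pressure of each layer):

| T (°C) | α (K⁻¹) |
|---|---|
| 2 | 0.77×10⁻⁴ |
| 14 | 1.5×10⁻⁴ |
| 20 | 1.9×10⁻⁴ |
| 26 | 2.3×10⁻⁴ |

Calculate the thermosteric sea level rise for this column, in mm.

about 34 mm

Layer 1 at 26 °C → α = 2.3×10⁻⁴ K⁻¹
Layer 2 at 2 °C → α = 0.77×10⁻⁴ K⁻¹
0.46 × 2.3×10⁻⁴ × 200 = 0.02116 m
200–570 m: 0.45 × 0.77×10⁻⁴ × 370 = 0.0128205 m
Δh = 0.02116 + 0.0128205 = 0.0339805 m ≈ 34 mm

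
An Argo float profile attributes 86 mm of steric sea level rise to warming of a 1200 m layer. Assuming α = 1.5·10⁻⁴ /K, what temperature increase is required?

about 0.478 °C

ΔT = Δh/(αH) = 0.086 / (1.5×10⁻⁴ × 1200) ≈ 0.4778 °C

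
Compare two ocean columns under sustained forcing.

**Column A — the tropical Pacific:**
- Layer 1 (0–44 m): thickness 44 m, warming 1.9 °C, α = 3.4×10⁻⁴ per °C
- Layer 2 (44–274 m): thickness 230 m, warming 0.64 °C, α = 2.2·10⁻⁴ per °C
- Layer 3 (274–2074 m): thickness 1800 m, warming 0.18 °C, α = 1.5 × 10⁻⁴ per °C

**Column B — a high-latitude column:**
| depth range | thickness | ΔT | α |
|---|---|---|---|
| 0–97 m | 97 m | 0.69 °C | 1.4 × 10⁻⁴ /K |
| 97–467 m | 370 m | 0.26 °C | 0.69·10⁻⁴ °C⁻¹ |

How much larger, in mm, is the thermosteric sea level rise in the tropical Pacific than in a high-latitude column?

93 mm

A 1.9 × 3.4×10⁻⁴ × 44 = 0.028424 m
A 0.64 × 230 × 2.2×10⁻⁴ = 0.032384 m
A 274–2074 m: 0.18 × 1800 × 1.5×10⁻⁴ = 0.04860 m
A total: 0.109408 m
B 0–97 m: 97 × 0.69 × 1.4×10⁻⁴ = 0.0093702 m
B 97–467 m: 370 × 0.69×10⁻⁴ × 0.26 = 0.0066378 m
B total: 0.016008 m
Difference: 0.109408 − 0.016008 = 0.09340 m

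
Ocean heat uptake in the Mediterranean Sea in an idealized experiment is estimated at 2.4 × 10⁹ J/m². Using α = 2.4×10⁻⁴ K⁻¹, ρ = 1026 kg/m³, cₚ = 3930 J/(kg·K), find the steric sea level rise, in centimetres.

Δh = 14.3 cm

Δh = αQ/(ρcₚ) = 2.4×10⁻⁴ × 2.4×10⁹ / (1026 × 3930) ≈ 0.14285 m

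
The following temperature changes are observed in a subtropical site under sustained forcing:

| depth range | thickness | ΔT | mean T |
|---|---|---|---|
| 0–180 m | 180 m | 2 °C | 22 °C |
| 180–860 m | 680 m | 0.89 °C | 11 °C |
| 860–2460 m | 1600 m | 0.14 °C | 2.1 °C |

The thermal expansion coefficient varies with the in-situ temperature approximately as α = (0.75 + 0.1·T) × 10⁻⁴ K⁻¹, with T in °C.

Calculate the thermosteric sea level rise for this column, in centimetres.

Layer 1: α = (0.75 + 0.1×22)×10⁻⁴ = 2.95×10⁻⁴ K⁻¹
Layer 2: α = (0.75 + 0.1×11)×10⁻⁴ = 1.85×10⁻⁴ K⁻¹
Layer 3: α = (0.75 + 0.1×2.1)×10⁻⁴ = 0.96×10⁻⁴ K⁻¹
0–180 m: 2.95×10⁻⁴ × 180 × 2 = 0.10620 m
680 × 1.85×10⁻⁴ × 0.89 = 0.111962 m
860–2460 m: 1600 × 0.14 × 0.96×10⁻⁴ = 0.021504 m
Δh = 0.10620 + 0.111962 + 0.021504 = 0.239666 m

24 cm of thermosteric rise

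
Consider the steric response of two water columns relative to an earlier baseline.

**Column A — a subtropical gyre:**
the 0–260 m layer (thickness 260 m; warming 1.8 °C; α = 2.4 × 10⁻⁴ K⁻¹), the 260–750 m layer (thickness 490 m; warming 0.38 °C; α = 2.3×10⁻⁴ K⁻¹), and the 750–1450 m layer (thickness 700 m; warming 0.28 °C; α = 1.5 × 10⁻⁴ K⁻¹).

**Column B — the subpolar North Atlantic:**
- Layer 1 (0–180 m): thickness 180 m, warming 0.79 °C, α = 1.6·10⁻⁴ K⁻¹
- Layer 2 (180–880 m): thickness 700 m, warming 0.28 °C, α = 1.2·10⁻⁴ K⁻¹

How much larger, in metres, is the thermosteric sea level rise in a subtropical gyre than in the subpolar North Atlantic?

0.138 m larger

A 0–260 m: 260 × 2.4×10⁻⁴ × 1.8 = 0.11232 m
A 260–750 m: 490 × 2.3×10⁻⁴ × 0.38 = 0.042826 m
A 750–1450 m: 700 × 1.5×10⁻⁴ × 0.28 = 0.02940 m
A total: 0.184546 m
B 0.79 × 1.6×10⁻⁴ × 180 = 0.022752 m
B 1.2×10⁻⁴ × 700 × 0.28 = 0.02352 m
B total: 0.046272 m
Difference: 0.184546 − 0.046272 = 0.138274 m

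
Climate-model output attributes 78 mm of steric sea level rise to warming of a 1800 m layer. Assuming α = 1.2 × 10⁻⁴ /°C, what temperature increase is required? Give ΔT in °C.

ΔT ≈ 0.361 °C

ΔT = Δh/(αH) = 0.078 / (1.2×10⁻⁴ × 1800) ≈ 0.3611 °C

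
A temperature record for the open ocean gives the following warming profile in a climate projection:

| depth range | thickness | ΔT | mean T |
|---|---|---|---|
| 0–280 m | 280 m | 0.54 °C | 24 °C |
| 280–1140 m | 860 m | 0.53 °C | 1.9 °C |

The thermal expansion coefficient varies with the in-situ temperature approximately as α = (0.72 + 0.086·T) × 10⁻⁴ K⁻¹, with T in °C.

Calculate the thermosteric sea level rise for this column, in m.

Layer 1: α = (0.72 + 0.086×24)×10⁻⁴ = 2.784×10⁻⁴ K⁻¹
Layer 2: α = (0.72 + 0.086×1.9)×10⁻⁴ = 0.8834×10⁻⁴ K⁻¹
0–280 m: 280 × 0.54 × 2.784×10⁻⁴ = 0.04209408 m
860 × 0.8834×10⁻⁴ × 0.53 = 0.040265372 m
Δh = 0.04209408 + 0.040265372 = 0.082359452 m

Δh ≈ 0.0824 m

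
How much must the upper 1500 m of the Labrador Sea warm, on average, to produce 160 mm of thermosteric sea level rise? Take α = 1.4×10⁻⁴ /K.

about 0.76 °C

ΔT = Δh/(αH) = 0.16 / (1.4×10⁻⁴ × 1500) ≈ 0.7619 °C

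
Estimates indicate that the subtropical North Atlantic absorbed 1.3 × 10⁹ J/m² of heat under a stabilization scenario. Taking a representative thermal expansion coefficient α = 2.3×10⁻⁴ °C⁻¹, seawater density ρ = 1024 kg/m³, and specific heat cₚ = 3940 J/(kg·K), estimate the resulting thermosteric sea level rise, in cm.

7.41 cm of thermosteric rise

Δh = αQ/(ρcₚ) = 2.3×10⁻⁴ × 1.3×10⁹ / (1024 × 3940) ≈ 0.07411 m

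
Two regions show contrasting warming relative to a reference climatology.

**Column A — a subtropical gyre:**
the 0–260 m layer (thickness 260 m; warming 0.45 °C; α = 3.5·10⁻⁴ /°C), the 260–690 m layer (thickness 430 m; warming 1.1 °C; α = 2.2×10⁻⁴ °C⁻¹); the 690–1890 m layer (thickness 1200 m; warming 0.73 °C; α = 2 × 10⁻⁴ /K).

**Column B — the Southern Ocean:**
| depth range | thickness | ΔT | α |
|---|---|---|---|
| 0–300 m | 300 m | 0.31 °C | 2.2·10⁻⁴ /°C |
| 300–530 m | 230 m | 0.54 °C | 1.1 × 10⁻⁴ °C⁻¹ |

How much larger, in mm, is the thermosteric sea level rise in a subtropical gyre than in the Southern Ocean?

290 mm larger

A 260 × 3.5×10⁻⁴ × 0.45 = 0.04095 m
A 260–690 m: 430 × 2.2×10⁻⁴ × 1.1 = 0.10406 m
A Layer 3: 1200 × 0.73 × 2×10⁻⁴ = 0.17520 m
A total: 0.32021 m
B Layer 1: 0.31 × 300 × 2.2×10⁻⁴ = 0.02046 m
B 300–530 m: 0.54 × 230 × 1.1×10⁻⁴ = 0.013662 m
B total: 0.034122 m
Difference: 0.32021 − 0.034122 = 0.286088 m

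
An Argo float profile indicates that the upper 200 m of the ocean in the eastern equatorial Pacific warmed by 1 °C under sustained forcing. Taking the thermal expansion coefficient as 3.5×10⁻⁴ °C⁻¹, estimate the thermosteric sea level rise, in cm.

Δh = αΔT·H = 3.5×10⁻⁴ × 1 × 200 = 0.07000 m

about 7.00 cm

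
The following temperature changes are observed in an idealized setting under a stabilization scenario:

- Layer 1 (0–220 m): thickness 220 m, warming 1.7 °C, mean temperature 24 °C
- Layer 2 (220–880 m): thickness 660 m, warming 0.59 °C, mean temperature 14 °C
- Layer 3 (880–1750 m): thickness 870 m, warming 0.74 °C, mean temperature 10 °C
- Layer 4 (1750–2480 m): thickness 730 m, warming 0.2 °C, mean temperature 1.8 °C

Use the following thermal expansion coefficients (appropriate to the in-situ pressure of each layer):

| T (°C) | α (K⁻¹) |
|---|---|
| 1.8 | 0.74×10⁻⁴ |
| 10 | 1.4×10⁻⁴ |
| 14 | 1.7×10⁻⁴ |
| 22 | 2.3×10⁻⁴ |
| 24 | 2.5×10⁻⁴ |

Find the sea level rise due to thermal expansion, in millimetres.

Layer 1 at 24 °C → α = 2.5×10⁻⁴ K⁻¹
Layer 2 at 14 °C → α = 1.7×10⁻⁴ K⁻¹
Layer 3 at 10 °C → α = 1.4×10⁻⁴ K⁻¹
Layer 4 at 1.8 °C → α = 0.74×10⁻⁴ K⁻¹
0–220 m: 1.7 × 2.5×10⁻⁴ × 220 = 0.09350 m
Layer 2: 660 × 0.59 × 1.7×10⁻⁴ = 0.066198 m
0.74 × 1.4×10⁻⁴ × 870 = 0.090132 m
Layer 4: 0.74×10⁻⁴ × 0.2 × 730 = 0.010804 m
Δh = 0.09350 + 0.066198 + 0.090132 + 0.010804 = 0.260634 m

261 mm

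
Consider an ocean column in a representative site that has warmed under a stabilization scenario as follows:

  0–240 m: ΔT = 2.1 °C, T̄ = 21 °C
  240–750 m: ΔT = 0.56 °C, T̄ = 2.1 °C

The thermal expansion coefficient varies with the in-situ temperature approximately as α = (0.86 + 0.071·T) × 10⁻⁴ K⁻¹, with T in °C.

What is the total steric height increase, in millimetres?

about 150 mm

Layer 1: α = (0.86 + 0.071×21)×10⁻⁴ = 2.351×10⁻⁴ K⁻¹
Layer 2: α = (0.86 + 0.071×2.1)×10⁻⁴ = 1.0091×10⁻⁴ K⁻¹
Layer 1: 2.351×10⁻⁴ × 240 × 2.1 = 0.1184904 m
Layer 2: 510 × 1.0091×10⁻⁴ × 0.56 = 0.028819896 m
Δh = 0.1184904 + 0.028819896 = 0.147310296 m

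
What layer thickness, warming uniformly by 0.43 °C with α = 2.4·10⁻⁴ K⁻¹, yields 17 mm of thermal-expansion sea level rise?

H = Δh/(αΔT) = 0.017 / (2.4×10⁻⁴ × 0.43) ≈ 164.7 m

H ≈ 160 m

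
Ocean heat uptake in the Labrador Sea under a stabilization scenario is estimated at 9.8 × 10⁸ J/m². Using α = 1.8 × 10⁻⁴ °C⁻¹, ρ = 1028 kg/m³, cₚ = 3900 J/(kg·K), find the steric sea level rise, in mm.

Δh ≈ 44 mm

Δh = αQ/(ρcₚ) = 1.8×10⁻⁴ × 9.8×10⁸ / (1028 × 3900) ≈ 0.043999 m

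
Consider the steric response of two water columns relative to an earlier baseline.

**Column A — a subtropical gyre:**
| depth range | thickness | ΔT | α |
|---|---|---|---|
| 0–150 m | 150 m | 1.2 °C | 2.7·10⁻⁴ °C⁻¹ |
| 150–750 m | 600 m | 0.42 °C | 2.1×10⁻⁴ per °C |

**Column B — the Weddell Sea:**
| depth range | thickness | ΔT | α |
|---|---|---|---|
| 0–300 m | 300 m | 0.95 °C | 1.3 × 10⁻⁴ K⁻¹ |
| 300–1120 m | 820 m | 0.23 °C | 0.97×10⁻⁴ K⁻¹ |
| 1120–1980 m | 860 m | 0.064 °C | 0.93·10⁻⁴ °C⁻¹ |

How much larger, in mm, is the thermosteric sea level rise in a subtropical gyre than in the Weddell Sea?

A 2.7×10⁻⁴ × 150 × 1.2 = 0.04860 m
A Layer 2: 2.1×10⁻⁴ × 0.42 × 600 = 0.05292 m
A total: 0.10152 m
B 300 × 0.95 × 1.3×10⁻⁴ = 0.03705 m
B Layer 2: 0.97×10⁻⁴ × 0.23 × 820 = 0.0182942 m
B 1120–1980 m: 860 × 0.93×10⁻⁴ × 0.064 = 0.00511872 m
B total: 0.06046292 m
Difference: 0.10152 − 0.06046292 = 0.04105708 m

Δh_A − Δh_B ≈ 41 mm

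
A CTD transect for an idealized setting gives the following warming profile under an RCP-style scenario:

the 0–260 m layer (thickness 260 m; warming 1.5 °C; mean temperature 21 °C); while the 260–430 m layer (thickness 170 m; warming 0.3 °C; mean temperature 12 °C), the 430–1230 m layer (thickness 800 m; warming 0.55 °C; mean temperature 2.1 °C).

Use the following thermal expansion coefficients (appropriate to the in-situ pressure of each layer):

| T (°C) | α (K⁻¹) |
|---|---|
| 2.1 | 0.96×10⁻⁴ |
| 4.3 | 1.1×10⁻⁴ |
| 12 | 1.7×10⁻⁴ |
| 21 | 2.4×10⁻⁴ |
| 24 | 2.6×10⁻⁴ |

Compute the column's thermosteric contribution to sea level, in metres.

Layer 1 at 21 °C → α = 2.4×10⁻⁴ K⁻¹
Layer 2 at 12 °C → α = 1.7×10⁻⁴ K⁻¹
Layer 3 at 2.1 °C → α = 0.96×10⁻⁴ K⁻¹
0–260 m: 2.4×10⁻⁴ × 260 × 1.5 = 0.09360 m
260–430 m: 1.7×10⁻⁴ × 170 × 0.3 = 0.00867 m
430–1230 m: 0.96×10⁻⁴ × 800 × 0.55 = 0.04224 m
Δh = 0.09360 + 0.00867 + 0.04224 = 0.14451 m

Δh = 0.145 m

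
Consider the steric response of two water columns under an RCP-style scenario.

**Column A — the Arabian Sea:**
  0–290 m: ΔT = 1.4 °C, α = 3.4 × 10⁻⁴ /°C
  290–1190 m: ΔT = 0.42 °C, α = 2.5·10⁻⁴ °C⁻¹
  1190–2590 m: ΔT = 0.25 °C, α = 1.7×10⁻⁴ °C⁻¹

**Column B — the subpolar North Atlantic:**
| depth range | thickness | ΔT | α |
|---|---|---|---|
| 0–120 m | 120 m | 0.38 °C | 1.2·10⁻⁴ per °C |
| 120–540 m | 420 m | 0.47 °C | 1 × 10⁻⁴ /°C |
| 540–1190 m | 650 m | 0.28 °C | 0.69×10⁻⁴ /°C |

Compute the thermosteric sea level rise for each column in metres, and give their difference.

A 3.4×10⁻⁴ × 1.4 × 290 = 0.13804 m
A 900 × 0.42 × 2.5×10⁻⁴ = 0.09450 m
A 1190–2590 m: 0.25 × 1.7×10⁻⁴ × 1400 = 0.05950 m
A total: 0.29204 m
B 1.2×10⁻⁴ × 0.38 × 120 = 0.005472 m
B 0.47 × 1×10⁻⁴ × 420 = 0.01974 m
B 0.28 × 650 × 0.69×10⁻⁴ = 0.012558 m
B total: 0.03777 m
Difference: 0.29204 − 0.03777 = 0.25427 m

A: 0.292 m; B: 0.0378 m; difference 0.254 m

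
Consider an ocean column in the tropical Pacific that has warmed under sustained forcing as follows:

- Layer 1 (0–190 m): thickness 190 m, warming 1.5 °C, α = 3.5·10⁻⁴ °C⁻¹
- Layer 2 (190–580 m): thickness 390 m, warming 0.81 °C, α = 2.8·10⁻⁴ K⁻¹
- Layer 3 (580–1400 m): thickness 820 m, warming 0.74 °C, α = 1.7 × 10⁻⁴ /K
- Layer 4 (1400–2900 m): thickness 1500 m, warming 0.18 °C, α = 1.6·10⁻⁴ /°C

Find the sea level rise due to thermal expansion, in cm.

Layer 1: 3.5×10⁻⁴ × 190 × 1.5 = 0.09975 m
0.81 × 2.8×10⁻⁴ × 390 = 0.088452 m
1.7×10⁻⁴ × 820 × 0.74 = 0.103156 m
1400–2900 m: 1.6×10⁻⁴ × 1500 × 0.18 = 0.04320 m
Δh = 0.09975 + 0.088452 + 0.103156 + 0.04320 = 0.334558 m

Δh = 33.5 cm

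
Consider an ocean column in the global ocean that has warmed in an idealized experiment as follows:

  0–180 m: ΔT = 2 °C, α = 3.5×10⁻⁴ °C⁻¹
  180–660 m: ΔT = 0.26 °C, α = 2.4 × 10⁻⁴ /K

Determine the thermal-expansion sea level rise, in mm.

3.5×10⁻⁴ × 2 × 180 = 0.12600 m
180–660 m: 0.26 × 2.4×10⁻⁴ × 480 = 0.029952 m
Δh = 0.12600 + 0.029952 = 0.155952 m

about 156 mm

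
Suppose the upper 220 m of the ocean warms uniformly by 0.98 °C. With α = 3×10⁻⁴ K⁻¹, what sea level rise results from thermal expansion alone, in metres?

0.065 m

Δh = αΔT·H = 3×10⁻⁴ × 0.98 × 220 = 0.06468 m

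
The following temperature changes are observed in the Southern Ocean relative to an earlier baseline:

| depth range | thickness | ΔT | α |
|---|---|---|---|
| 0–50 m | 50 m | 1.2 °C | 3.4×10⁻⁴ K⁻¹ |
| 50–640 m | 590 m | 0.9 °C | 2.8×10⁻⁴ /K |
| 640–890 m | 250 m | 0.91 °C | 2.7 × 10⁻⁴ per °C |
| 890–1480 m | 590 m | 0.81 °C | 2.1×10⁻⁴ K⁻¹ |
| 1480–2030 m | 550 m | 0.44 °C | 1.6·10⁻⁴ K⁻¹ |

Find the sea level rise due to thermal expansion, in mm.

0–50 m: 3.4×10⁻⁴ × 1.2 × 50 = 0.02040 m
Layer 2: 0.9 × 590 × 2.8×10⁻⁴ = 0.14868 m
2.7×10⁻⁴ × 250 × 0.91 = 0.061425 m
590 × 2.1×10⁻⁴ × 0.81 = 0.100359 m
1480–2030 m: 1.6×10⁻⁴ × 0.44 × 550 = 0.03872 m
Δh = 0.02040 + 0.14868 + 0.061425 + 0.100359 + 0.03872 = 0.369584 m

370 mm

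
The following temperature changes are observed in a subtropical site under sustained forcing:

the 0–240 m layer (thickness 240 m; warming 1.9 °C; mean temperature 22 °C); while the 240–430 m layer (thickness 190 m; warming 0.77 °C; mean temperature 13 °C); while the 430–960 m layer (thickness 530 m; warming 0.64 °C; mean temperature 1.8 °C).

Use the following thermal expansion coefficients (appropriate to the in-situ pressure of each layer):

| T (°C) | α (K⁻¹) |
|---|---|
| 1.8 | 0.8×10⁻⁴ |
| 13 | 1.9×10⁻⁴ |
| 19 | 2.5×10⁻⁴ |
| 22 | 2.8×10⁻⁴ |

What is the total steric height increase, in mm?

180 mm

Layer 1 at 22 °C → α = 2.8×10⁻⁴ K⁻¹
Layer 2 at 13 °C → α = 1.9×10⁻⁴ K⁻¹
Layer 3 at 1.8 °C → α = 0.8×10⁻⁴ K⁻¹
0–240 m: 2.8×10⁻⁴ × 1.9 × 240 = 0.12768 m
Layer 2: 0.77 × 1.9×10⁻⁴ × 190 = 0.027797 m
Layer 3: 530 × 0.64 × 0.8×10⁻⁴ = 0.027136 m
Δh = 0.12768 + 0.027797 + 0.027136 = 0.182613 m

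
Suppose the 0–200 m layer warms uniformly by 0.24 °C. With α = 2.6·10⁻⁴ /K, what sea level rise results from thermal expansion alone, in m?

Δh ≈ 0.0125 m

Δh = αΔT·H = 2.6×10⁻⁴ × 0.24 × 200 = 0.01248 m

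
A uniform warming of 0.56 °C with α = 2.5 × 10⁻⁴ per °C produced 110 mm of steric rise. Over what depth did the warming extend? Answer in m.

H = Δh/(αΔT) = 0.11 / (2.5×10⁻⁴ × 0.56) ≈ 785.7 m

about 786 m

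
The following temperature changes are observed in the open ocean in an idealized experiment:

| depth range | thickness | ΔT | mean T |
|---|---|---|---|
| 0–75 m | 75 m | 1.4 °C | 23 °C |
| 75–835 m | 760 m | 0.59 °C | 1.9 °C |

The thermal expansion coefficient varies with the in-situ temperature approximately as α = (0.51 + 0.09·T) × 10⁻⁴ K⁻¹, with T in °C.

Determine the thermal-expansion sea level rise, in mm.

about 57.6 mm

Layer 1: α = (0.51 + 0.09×23)×10⁻⁴ = 2.58×10⁻⁴ K⁻¹
Layer 2: α = (0.51 + 0.09×1.9)×10⁻⁴ = 0.681×10⁻⁴ K⁻¹
Layer 1: 75 × 1.4 × 2.58×10⁻⁴ = 0.02709 m
75–835 m: 0.681×10⁻⁴ × 760 × 0.59 = 0.03053604 m
Δh = 0.02709 + 0.03053604 = 0.05762604 m ≈ 57.6 mm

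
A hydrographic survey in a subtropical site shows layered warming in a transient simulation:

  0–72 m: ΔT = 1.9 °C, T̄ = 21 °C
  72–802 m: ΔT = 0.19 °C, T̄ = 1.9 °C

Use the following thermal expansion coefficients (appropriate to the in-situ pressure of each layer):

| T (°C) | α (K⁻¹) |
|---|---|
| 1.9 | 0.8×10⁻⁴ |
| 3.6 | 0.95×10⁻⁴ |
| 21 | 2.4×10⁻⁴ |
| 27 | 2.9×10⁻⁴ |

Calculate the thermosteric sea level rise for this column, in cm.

Layer 1 at 21 °C → α = 2.4×10⁻⁴ K⁻¹
Layer 2 at 1.9 °C → α = 0.8×10⁻⁴ K⁻¹
0–72 m: 2.4×10⁻⁴ × 1.9 × 72 = 0.032832 m
72–802 m: 0.8×10⁻⁴ × 0.19 × 730 = 0.011096 m
Δh = 0.032832 + 0.011096 = 0.043928 m

4.39 cm of thermosteric rise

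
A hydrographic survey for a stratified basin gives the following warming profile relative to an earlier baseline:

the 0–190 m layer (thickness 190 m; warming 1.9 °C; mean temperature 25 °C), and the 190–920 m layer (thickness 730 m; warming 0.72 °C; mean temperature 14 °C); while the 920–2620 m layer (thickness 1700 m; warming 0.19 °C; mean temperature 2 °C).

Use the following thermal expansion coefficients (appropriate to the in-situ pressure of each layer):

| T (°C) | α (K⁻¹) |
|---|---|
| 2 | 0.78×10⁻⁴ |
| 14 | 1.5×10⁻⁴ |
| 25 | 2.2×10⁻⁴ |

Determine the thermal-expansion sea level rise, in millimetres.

Layer 1 at 25 °C → α = 2.2×10⁻⁴ K⁻¹
Layer 2 at 14 °C → α = 1.5×10⁻⁴ K⁻¹
Layer 3 at 2 °C → α = 0.78×10⁻⁴ K⁻¹
0–190 m: 190 × 1.9 × 2.2×10⁻⁴ = 0.07942 m
1.5×10⁻⁴ × 730 × 0.72 = 0.07884 m
Layer 3: 0.19 × 1700 × 0.78×10⁻⁴ = 0.025194 m
Δh = 0.07942 + 0.07884 + 0.025194 = 0.183454 m

180 mm of thermosteric rise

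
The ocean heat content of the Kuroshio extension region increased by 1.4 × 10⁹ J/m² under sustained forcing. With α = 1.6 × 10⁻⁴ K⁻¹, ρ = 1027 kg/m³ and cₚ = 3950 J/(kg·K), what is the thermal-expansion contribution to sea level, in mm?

55.2 mm

Δh = αQ/(ρcₚ) = 1.6×10⁻⁴ × 1.4×10⁹ / (1027 × 3950) ≈ 0.055218 m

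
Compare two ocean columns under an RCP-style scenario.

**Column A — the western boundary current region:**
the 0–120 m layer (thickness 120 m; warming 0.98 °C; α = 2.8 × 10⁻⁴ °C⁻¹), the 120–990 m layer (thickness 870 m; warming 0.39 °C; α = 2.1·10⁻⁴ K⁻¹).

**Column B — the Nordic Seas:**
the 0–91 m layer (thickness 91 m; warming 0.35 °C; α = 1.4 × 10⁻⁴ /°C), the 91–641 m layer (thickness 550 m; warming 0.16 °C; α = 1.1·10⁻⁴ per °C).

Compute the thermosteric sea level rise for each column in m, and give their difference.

A Layer 1: 120 × 2.8×10⁻⁴ × 0.98 = 0.032928 m
A Layer 2: 2.1×10⁻⁴ × 870 × 0.39 = 0.071253 m
A total: 0.104181 m
B 0–91 m: 0.35 × 91 × 1.4×10⁻⁴ = 0.004459 m
B 91–641 m: 1.1×10⁻⁴ × 550 × 0.16 = 0.00968 m
B total: 0.014139 m
Difference: 0.104181 − 0.014139 = 0.090042 m

Δh_A ≈ 0.10 m, Δh_B ≈ 0.014 m; difference ≈ 0.090 m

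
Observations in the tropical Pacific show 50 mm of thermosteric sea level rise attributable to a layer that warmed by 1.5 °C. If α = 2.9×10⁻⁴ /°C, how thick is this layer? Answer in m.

H = Δh/(αΔT) = 0.05 / (2.9×10⁻⁴ × 1.5) ≈ 114.9 m

H ≈ 115 m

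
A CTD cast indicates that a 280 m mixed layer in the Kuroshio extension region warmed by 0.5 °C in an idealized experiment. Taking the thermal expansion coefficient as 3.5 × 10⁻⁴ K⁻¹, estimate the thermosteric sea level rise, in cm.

Δh = αΔT·H = 3.5×10⁻⁴ × 0.5 × 280 = 0.04900 m

4.90 cm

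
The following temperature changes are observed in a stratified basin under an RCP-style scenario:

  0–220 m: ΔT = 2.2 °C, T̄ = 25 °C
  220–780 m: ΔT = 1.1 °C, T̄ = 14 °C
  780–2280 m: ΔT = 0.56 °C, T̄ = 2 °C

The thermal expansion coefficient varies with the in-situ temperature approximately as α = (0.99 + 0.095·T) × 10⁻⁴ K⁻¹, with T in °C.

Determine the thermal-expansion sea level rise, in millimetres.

about 405 mm

Layer 1: α = (0.99 + 0.095×25)×10⁻⁴ = 3.365×10⁻⁴ K⁻¹
Layer 2: α = (0.99 + 0.095×14)×10⁻⁴ = 2.32×10⁻⁴ K⁻¹
Layer 3: α = (0.99 + 0.095×2)×10⁻⁴ = 1.18×10⁻⁴ K⁻¹
0–220 m: 2.2 × 220 × 3.365×10⁻⁴ = 0.162866 m
1.1 × 2.32×10⁻⁴ × 560 = 0.142912 m
0.56 × 1.18×10⁻⁴ × 1500 = 0.09912 m
Δh = 0.162866 + 0.142912 + 0.09912 = 0.404898 m ≈ 405 mm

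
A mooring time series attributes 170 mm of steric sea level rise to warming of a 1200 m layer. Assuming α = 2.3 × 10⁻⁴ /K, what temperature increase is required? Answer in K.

ΔT = Δh/(αH) = 0.17 / (2.3×10⁻⁴ × 1200) ≈ 0.6159 K

ΔT ≈ 0.62 K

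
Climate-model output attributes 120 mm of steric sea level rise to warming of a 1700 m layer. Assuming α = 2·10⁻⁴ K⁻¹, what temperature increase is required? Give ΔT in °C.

ΔT ≈ 0.35 °C

ΔT = Δh/(αH) = 0.12 / (2×10⁻⁴ × 1700) ≈ 0.3529 °C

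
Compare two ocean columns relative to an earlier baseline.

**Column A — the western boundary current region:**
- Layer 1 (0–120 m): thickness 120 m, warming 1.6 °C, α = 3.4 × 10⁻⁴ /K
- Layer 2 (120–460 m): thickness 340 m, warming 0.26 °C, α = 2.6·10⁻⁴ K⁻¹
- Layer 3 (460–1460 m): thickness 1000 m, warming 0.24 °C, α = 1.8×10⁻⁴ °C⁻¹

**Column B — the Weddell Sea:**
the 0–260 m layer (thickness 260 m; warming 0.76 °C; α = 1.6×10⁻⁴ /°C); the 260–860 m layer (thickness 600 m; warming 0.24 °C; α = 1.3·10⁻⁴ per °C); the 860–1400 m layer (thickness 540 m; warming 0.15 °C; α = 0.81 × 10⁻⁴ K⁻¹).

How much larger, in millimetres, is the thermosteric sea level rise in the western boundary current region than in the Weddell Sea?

A 1.6 × 120 × 3.4×10⁻⁴ = 0.06528 m
A Layer 2: 2.6×10⁻⁴ × 340 × 0.26 = 0.022984 m
A 460–1460 m: 0.24 × 1.8×10⁻⁴ × 1000 = 0.04320 m
A total: 0.131464 m
B 0–260 m: 260 × 0.76 × 1.6×10⁻⁴ = 0.031616 m
B Layer 2: 0.24 × 1.3×10⁻⁴ × 600 = 0.01872 m
B 860–1400 m: 0.81×10⁻⁴ × 0.15 × 540 = 0.006561 m
B total: 0.056897 m
Difference: 0.131464 − 0.056897 = 0.074567 m

Δh_A − Δh_B ≈ 74.6 mm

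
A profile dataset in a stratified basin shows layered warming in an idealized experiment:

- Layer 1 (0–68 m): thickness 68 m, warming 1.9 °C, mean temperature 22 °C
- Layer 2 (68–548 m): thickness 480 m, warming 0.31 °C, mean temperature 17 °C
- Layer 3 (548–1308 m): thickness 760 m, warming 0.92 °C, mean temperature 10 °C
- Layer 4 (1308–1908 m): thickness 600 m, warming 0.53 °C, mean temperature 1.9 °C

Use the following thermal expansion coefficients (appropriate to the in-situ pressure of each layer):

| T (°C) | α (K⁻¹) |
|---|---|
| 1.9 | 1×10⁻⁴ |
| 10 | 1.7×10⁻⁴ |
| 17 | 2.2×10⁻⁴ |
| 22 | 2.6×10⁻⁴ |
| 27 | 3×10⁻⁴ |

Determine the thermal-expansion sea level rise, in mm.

Δh = 220 mm

Layer 1 at 22 °C → α = 2.6×10⁻⁴ K⁻¹
Layer 2 at 17 °C → α = 2.2×10⁻⁴ K⁻¹
Layer 3 at 10 °C → α = 1.7×10⁻⁴ K⁻¹
Layer 4 at 1.9 °C → α = 1×10⁻⁴ K⁻¹
1.9 × 68 × 2.6×10⁻⁴ = 0.033592 m
68–548 m: 480 × 0.31 × 2.2×10⁻⁴ = 0.032736 m
548–1308 m: 1.7×10⁻⁴ × 0.92 × 760 = 0.118864 m
1308–1908 m: 0.53 × 600 × 1×10⁻⁴ = 0.03180 m
Δh = 0.033592 + 0.032736 + 0.118864 + 0.03180 = 0.216992 m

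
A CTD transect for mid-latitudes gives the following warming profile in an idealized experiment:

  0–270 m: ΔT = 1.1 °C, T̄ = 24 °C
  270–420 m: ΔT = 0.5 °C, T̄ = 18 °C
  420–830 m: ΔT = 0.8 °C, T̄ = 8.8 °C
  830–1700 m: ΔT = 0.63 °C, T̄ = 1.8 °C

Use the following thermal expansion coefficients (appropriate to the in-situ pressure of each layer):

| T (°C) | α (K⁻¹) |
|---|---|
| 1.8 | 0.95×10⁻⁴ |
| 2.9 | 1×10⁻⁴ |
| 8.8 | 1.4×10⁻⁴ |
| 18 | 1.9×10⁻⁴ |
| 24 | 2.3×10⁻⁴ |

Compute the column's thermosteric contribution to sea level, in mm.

181 mm of thermosteric rise

Layer 1 at 24 °C → α = 2.3×10⁻⁴ K⁻¹
Layer 2 at 18 °C → α = 1.9×10⁻⁴ K⁻¹
Layer 3 at 8.8 °C → α = 1.4×10⁻⁴ K⁻¹
Layer 4 at 1.8 °C → α = 0.95×10⁻⁴ K⁻¹
0–270 m: 270 × 1.1 × 2.3×10⁻⁴ = 0.06831 m
0.5 × 150 × 1.9×10⁻⁴ = 0.01425 m
Layer 3: 0.8 × 1.4×10⁻⁴ × 410 = 0.04592 m
Layer 4: 870 × 0.95×10⁻⁴ × 0.63 = 0.0520695 m
Δh = 0.06831 + 0.01425 + 0.04592 + 0.0520695 = 0.1805495 m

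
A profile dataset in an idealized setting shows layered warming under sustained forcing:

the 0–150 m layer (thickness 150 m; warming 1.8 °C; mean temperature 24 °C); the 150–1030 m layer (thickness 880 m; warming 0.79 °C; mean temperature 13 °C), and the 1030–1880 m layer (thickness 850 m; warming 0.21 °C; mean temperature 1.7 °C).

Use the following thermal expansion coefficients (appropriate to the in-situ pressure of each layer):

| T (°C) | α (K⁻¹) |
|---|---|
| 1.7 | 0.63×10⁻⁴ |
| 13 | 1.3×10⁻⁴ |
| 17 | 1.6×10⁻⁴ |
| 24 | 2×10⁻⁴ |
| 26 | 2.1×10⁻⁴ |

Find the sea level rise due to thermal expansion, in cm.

Layer 1 at 24 °C → α = 2×10⁻⁴ K⁻¹
Layer 2 at 13 °C → α = 1.3×10⁻⁴ K⁻¹
Layer 3 at 1.7 °C → α = 0.63×10⁻⁴ K⁻¹
0–150 m: 2×10⁻⁴ × 1.8 × 150 = 0.05400 m
150–1030 m: 880 × 1.3×10⁻⁴ × 0.79 = 0.090376 m
Layer 3: 0.63×10⁻⁴ × 0.21 × 850 = 0.0112455 m
Δh = 0.05400 + 0.090376 + 0.0112455 = 0.1556215 m

15.6 cm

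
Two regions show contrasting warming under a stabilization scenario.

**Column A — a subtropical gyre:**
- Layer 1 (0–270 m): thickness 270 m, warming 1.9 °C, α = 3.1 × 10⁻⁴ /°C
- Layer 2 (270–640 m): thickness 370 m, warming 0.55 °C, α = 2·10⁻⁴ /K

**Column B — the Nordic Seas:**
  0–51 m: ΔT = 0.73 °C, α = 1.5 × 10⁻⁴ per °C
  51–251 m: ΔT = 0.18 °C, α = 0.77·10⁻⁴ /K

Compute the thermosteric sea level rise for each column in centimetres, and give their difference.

A: 20.0 cm; B: 0.836 cm; difference 19.1 cm

A 0–270 m: 1.9 × 270 × 3.1×10⁻⁴ = 0.15903 m
A Layer 2: 0.55 × 370 × 2×10⁻⁴ = 0.04070 m
A total: 0.19973 m
B 0–51 m: 1.5×10⁻⁴ × 51 × 0.73 = 0.0055845 m
B Layer 2: 0.18 × 0.77×10⁻⁴ × 200 = 0.002772 m
B total: 0.0083565 m
Difference: 0.19973 − 0.0083565 = 0.1913735 m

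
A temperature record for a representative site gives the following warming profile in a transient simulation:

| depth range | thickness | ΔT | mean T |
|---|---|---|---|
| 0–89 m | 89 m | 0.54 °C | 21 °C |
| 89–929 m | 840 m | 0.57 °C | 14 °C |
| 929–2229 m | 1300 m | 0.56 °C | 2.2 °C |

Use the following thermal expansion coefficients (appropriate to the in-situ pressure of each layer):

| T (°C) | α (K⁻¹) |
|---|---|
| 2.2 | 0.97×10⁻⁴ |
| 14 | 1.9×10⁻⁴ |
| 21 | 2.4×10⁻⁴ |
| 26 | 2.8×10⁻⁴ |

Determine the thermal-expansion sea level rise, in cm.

17.3 cm

Layer 1 at 21 °C → α = 2.4×10⁻⁴ K⁻¹
Layer 2 at 14 °C → α = 1.9×10⁻⁴ K⁻¹
Layer 3 at 2.2 °C → α = 0.97×10⁻⁴ K⁻¹
Layer 1: 89 × 0.54 × 2.4×10⁻⁴ = 0.0115344 m
840 × 0.57 × 1.9×10⁻⁴ = 0.090972 m
1300 × 0.97×10⁻⁴ × 0.56 = 0.070616 m
Δh = 0.0115344 + 0.090972 + 0.070616 = 0.1731224 m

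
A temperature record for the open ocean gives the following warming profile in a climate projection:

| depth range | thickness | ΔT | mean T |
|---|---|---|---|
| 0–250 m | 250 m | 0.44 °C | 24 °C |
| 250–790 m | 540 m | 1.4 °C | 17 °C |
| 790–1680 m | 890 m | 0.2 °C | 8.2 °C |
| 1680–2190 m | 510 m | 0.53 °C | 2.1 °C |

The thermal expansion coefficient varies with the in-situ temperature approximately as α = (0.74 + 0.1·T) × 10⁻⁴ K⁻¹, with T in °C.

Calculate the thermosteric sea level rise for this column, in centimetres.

Layer 1: α = (0.74 + 0.1×24)×10⁻⁴ = 3.14×10⁻⁴ K⁻¹
Layer 2: α = (0.74 + 0.1×17)×10⁻⁴ = 2.44×10⁻⁴ K⁻¹
Layer 3: α = (0.74 + 0.1×8.2)×10⁻⁴ = 1.56×10⁻⁴ K⁻¹
Layer 4: α = (0.74 + 0.1×2.1)×10⁻⁴ = 0.95×10⁻⁴ K⁻¹
Layer 1: 3.14×10⁻⁴ × 250 × 0.44 = 0.03454 m
250–790 m: 540 × 2.44×10⁻⁴ × 1.4 = 0.184464 m
790–1680 m: 0.2 × 1.56×10⁻⁴ × 890 = 0.027768 m
Layer 4: 0.95×10⁻⁴ × 510 × 0.53 = 0.0256785 m
Δh = 0.03454 + 0.184464 + 0.027768 + 0.0256785 = 0.2724505 m

about 27 cm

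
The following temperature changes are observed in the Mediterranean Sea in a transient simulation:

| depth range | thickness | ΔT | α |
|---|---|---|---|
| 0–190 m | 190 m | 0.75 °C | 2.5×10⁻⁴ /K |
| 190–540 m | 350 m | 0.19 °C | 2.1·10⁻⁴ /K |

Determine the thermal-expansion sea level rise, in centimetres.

Δh = 4.96 cm

0–190 m: 2.5×10⁻⁴ × 190 × 0.75 = 0.035625 m
0.19 × 2.1×10⁻⁴ × 350 = 0.013965 m
Δh = 0.035625 + 0.013965 = 0.04959 m ≈ 4.96 cm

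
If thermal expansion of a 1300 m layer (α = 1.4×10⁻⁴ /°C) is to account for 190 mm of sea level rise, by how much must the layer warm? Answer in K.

ΔT ≈ 1.04 K

ΔT = Δh/(αH) = 0.19 / (1.4×10⁻⁴ × 1300) ≈ 1.044 K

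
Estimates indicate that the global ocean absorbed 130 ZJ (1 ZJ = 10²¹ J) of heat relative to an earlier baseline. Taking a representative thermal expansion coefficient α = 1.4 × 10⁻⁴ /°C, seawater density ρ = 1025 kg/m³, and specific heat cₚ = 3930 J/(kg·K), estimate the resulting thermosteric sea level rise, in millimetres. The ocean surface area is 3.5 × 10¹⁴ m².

Δh = 13 mm

Per unit area: Q = 130×10²¹ / (3.5×10¹⁴) ≈ 3.714×10⁸ J/m²
Δh = αQ/(ρcₚ) = 1.4×10⁻⁴ × 3.714×10⁸ / (1025 × 3930) ≈ 0.012908 m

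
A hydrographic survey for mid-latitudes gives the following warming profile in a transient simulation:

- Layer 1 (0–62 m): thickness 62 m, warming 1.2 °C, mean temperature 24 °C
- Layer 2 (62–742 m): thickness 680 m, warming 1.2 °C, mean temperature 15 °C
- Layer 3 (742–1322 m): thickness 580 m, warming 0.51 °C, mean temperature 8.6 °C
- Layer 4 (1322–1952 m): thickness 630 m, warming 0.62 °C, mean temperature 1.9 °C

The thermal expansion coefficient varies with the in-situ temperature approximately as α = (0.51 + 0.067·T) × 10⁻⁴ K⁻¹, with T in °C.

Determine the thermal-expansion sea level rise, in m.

0.196 m

Layer 1: α = (0.51 + 0.067×24)×10⁻⁴ = 2.118×10⁻⁴ K⁻¹
Layer 2: α = (0.51 + 0.067×15)×10⁻⁴ = 1.515×10⁻⁴ K⁻¹
Layer 3: α = (0.51 + 0.067×8.6)×10⁻⁴ = 1.0862×10⁻⁴ K⁻¹
Layer 4: α = (0.51 + 0.067×1.9)×10⁻⁴ = 0.6373×10⁻⁴ K⁻¹
0–62 m: 2.118×10⁻⁴ × 62 × 1.2 = 0.01575792 m
1.2 × 680 × 1.515×10⁻⁴ = 0.123624 m
Layer 3: 0.51 × 580 × 1.0862×10⁻⁴ = 0.032129796 m
Layer 4: 630 × 0.6373×10⁻⁴ × 0.62 = 0.024892938 m
Δh = 0.01575792 + 0.123624 + 0.032129796 + 0.024892938 = 0.196404654 m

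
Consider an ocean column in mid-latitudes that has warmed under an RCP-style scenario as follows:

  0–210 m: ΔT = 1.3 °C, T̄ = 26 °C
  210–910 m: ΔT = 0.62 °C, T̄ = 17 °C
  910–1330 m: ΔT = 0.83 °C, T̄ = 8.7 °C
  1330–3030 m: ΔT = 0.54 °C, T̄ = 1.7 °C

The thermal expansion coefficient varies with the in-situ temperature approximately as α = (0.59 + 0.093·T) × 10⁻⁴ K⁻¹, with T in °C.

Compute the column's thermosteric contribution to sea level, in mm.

294 mm

Layer 1: α = (0.59 + 0.093×26)×10⁻⁴ = 3.008×10⁻⁴ K⁻¹
Layer 2: α = (0.59 + 0.093×17)×10⁻⁴ = 2.171×10⁻⁴ K⁻¹
Layer 3: α = (0.59 + 0.093×8.7)×10⁻⁴ = 1.3991×10⁻⁴ K⁻¹
Layer 4: α = (0.59 + 0.093×1.7)×10⁻⁴ = 0.7481×10⁻⁴ K⁻¹
0–210 m: 210 × 3.008×10⁻⁴ × 1.3 = 0.0821184 m
210–910 m: 0.62 × 2.171×10⁻⁴ × 700 = 0.0942214 m
Layer 3: 1.3991×10⁻⁴ × 420 × 0.83 = 0.048772626 m
0.54 × 1700 × 0.7481×10⁻⁴ = 0.06867558 m
Δh = 0.0821184 + 0.0942214 + 0.048772626 + 0.06867558 = 0.293788006 m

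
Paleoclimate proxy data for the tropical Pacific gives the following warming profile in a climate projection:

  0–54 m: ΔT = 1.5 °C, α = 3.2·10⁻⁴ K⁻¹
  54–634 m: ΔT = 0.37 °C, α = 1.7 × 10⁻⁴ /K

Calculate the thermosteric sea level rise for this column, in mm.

Δh = 62.4 mm

Layer 1: 3.2×10⁻⁴ × 54 × 1.5 = 0.02592 m
54–634 m: 1.7×10⁻⁴ × 0.37 × 580 = 0.036482 m
Δh = 0.02592 + 0.036482 = 0.062402 m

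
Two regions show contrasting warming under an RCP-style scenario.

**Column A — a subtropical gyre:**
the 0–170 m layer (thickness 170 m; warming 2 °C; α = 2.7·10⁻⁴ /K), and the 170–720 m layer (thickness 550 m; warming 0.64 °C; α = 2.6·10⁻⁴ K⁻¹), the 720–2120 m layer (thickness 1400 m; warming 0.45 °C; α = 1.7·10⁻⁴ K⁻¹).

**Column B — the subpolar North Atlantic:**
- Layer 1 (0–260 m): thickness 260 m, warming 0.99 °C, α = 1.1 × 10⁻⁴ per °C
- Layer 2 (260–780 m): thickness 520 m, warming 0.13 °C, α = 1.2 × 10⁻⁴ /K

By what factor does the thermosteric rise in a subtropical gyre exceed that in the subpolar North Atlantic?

A Layer 1: 2.7×10⁻⁴ × 170 × 2 = 0.09180 m
A 170–720 m: 2.6×10⁻⁴ × 550 × 0.64 = 0.09152 m
A 1.7×10⁻⁴ × 0.45 × 1400 = 0.10710 m
A total: 0.29042 m
B 0.99 × 1.1×10⁻⁴ × 260 = 0.028314 m
B Layer 2: 1.2×10⁻⁴ × 520 × 0.13 = 0.008112 m
B total: 0.036426 m
Ratio: 0.29042 / 0.036426 ≈ 7.973

a factor of 8.0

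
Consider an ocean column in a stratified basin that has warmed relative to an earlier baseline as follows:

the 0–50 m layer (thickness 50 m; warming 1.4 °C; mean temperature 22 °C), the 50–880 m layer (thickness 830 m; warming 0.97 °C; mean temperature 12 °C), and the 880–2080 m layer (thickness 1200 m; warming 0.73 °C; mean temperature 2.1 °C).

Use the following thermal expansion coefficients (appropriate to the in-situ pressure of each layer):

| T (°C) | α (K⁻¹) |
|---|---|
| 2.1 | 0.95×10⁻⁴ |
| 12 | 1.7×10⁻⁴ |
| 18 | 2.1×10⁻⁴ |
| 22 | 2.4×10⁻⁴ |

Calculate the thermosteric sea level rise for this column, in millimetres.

about 237 mm

Layer 1 at 22 °C → α = 2.4×10⁻⁴ K⁻¹
Layer 2 at 12 °C → α = 1.7×10⁻⁴ K⁻¹
Layer 3 at 2.1 °C → α = 0.95×10⁻⁴ K⁻¹
Layer 1: 1.4 × 50 × 2.4×10⁻⁴ = 0.01680 m
1.7×10⁻⁴ × 0.97 × 830 = 0.136867 m
0.95×10⁻⁴ × 0.73 × 1200 = 0.08322 m
Δh = 0.01680 + 0.136867 + 0.08322 = 0.236887 m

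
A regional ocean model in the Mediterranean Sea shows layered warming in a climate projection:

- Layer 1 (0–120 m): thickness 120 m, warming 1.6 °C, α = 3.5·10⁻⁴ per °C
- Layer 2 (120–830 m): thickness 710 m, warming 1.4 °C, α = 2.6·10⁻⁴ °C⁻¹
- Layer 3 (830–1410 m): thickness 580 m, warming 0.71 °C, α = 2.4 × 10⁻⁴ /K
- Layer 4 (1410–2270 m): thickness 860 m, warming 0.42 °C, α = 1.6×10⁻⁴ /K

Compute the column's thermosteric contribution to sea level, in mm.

Δh ≈ 480 mm

Layer 1: 120 × 3.5×10⁻⁴ × 1.6 = 0.06720 m
1.4 × 710 × 2.6×10⁻⁴ = 0.25844 m
Layer 3: 0.71 × 2.4×10⁻⁴ × 580 = 0.098832 m
Layer 4: 0.42 × 1.6×10⁻⁴ × 860 = 0.057792 m
Δh = 0.06720 + 0.25844 + 0.098832 + 0.057792 = 0.482264 m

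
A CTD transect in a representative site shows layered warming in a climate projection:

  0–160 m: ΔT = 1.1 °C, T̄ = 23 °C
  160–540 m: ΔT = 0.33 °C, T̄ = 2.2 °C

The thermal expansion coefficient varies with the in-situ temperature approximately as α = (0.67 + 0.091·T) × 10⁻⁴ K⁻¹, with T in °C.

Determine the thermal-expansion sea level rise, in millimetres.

Layer 1: α = (0.67 + 0.091×23)×10⁻⁴ = 2.763×10⁻⁴ K⁻¹
Layer 2: α = (0.67 + 0.091×2.2)×10⁻⁴ = 0.8702×10⁻⁴ K⁻¹
160 × 2.763×10⁻⁴ × 1.1 = 0.0486288 m
0.33 × 380 × 0.8702×10⁻⁴ = 0.010912308 m
Δh = 0.0486288 + 0.010912308 = 0.059541108 m

59.5 mm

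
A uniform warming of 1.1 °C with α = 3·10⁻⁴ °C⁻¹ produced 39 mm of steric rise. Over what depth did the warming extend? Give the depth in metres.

H = Δh/(αΔT) = 0.039 / (3×10⁻⁴ × 1.1) ≈ 118.2 m

118 m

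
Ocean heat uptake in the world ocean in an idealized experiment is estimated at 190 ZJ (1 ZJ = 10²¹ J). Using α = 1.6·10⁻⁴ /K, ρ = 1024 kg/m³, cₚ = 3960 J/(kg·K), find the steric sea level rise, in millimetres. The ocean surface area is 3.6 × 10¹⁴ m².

Δh ≈ 20.8 mm

Per unit area: Q = 190×10²¹ / (3.6×10¹⁴) ≈ 5.278×10⁸ J/m²
Δh = αQ/(ρcₚ) = 1.6×10⁻⁴ × 5.278×10⁸ / (1024 × 3960) ≈ 0.020825 m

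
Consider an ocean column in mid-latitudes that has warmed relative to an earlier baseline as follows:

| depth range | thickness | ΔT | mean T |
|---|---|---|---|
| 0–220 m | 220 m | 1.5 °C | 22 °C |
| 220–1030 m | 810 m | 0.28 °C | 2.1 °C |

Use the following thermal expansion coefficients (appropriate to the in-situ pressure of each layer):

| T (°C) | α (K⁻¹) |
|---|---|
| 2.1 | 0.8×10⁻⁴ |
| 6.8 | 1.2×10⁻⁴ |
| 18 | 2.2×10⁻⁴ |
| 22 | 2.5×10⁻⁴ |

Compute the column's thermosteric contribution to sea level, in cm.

Layer 1 at 22 °C → α = 2.5×10⁻⁴ K⁻¹
Layer 2 at 2.1 °C → α = 0.8×10⁻⁴ K⁻¹
Layer 1: 1.5 × 2.5×10⁻⁴ × 220 = 0.08250 m
Layer 2: 810 × 0.28 × 0.8×10⁻⁴ = 0.018144 m
Δh = 0.08250 + 0.018144 = 0.100644 m

10.1 cm of thermosteric rise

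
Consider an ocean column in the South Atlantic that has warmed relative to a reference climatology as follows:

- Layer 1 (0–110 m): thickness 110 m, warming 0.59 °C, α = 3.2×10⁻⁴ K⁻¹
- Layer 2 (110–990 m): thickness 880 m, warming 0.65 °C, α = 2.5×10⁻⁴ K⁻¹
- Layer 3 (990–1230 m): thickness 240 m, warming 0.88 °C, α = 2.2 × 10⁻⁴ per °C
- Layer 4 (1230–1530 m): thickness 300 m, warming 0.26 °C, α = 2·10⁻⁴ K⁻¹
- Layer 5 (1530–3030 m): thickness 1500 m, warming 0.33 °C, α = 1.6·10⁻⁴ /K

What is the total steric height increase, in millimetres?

Δh = 305 mm

0.59 × 3.2×10⁻⁴ × 110 = 0.020768 m
880 × 2.5×10⁻⁴ × 0.65 = 0.14300 m
Layer 3: 2.2×10⁻⁴ × 240 × 0.88 = 0.046464 m
2×10⁻⁴ × 300 × 0.26 = 0.01560 m
1530–3030 m: 0.33 × 1500 × 1.6×10⁻⁴ = 0.07920 m
Δh = 0.020768 + 0.14300 + 0.046464 + 0.01560 + 0.07920 = 0.305032 m ≈ 305 mm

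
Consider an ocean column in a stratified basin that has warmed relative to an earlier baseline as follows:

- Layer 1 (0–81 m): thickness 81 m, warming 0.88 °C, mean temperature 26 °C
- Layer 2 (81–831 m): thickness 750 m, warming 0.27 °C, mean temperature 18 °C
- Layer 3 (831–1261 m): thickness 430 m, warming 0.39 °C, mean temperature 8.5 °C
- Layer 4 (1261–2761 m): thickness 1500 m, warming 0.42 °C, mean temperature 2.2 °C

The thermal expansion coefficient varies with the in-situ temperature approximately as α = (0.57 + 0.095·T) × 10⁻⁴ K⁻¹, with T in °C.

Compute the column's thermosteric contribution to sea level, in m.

0.140 m of thermosteric rise

Layer 1: α = (0.57 + 0.095×26)×10⁻⁴ = 3.04×10⁻⁴ K⁻¹
Layer 2: α = (0.57 + 0.095×18)×10⁻⁴ = 2.28×10⁻⁴ K⁻¹
Layer 3: α = (0.57 + 0.095×8.5)×10⁻⁴ = 1.3775×10⁻⁴ K⁻¹
Layer 4: α = (0.57 + 0.095×2.2)×10⁻⁴ = 0.779×10⁻⁴ K⁻¹
0–81 m: 3.04×10⁻⁴ × 0.88 × 81 = 0.02166912 m
750 × 0.27 × 2.28×10⁻⁴ = 0.04617 m
831–1261 m: 430 × 1.3775×10⁻⁴ × 0.39 = 0.023100675 m
1261–2761 m: 0.779×10⁻⁴ × 0.42 × 1500 = 0.049077 m
Δh = 0.02166912 + 0.04617 + 0.023100675 + 0.049077 = 0.140016795 m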